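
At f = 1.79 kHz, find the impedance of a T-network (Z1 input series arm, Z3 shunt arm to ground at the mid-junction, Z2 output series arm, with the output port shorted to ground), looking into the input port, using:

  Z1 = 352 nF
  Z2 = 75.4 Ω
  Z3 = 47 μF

Step 1 — Angular frequency: ω = 2π·f = 2π·1790 = 1.125e+04 rad/s.
Step 2 — Component impedances:
  Z1: Z = 1/(jωC) = -j/(ω·C) = 0 - j252.6 Ω
  Z2: Z = R = 75.4 Ω
  Z3: Z = 1/(jωC) = -j/(ω·C) = 0 - j1.892 Ω
Step 3 — With the output port shorted to ground, the output series arm Z2 runs from the junction to ground; the shunt arm Z3 also runs from the junction to ground. They appear in parallel: Z3 || Z2 = 0.04743 - j1.891 Ω.
Step 4 — Series with input arm Z1: Z_in = Z1 + (Z3 || Z2) = 0.04743 - j254.5 Ω = 254.5∠-90.0° Ω.

Z = 0.04743 - j254.5 Ω = 254.5∠-90.0° Ω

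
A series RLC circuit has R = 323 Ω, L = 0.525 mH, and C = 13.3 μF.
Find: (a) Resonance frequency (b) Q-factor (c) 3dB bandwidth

Step 1 — Resonance: ω₀ = 1/√(LC) = 1/√(0.000525·1.33e-05) = 1.197e+04 rad/s.
Step 2 — f₀ = ω₀/(2π) = 1905 Hz.
Step 3 — Series Q: Q = ω₀L/R = 1.197e+04·0.000525/323 = 0.01945.
Step 4 — Bandwidth: Δω = ω₀/Q = 6.152e+05 rad/s; BW = Δω/(2π) = 9.792e+04 Hz.

(a) f₀ = 1905 Hz  (b) Q = 0.01945  (c) BW = 9.792e+04 Hz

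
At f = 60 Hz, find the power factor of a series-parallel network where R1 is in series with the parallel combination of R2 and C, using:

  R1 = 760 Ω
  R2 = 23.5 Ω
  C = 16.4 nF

Step 1 — Angular frequency: ω = 2π·f = 2π·60 = 377 rad/s.
Step 2 — Component impedances:
  R1: Z = R = 760 Ω
  R2: Z = R = 23.5 Ω
  C: Z = 1/(jωC) = -j/(ω·C) = 0 - j1.617e+05 Ω
Step 3 — Parallel branch: R2 || C = 1/(1/R2 + 1/C) = 23.5 - j0.003414 Ω.
Step 4 — Series with R1: Z_total = R1 + (R2 || C) = 783.5 - j0.003414 Ω = 783.5∠-0.0° Ω.
Step 5 — Power factor: PF = cos(φ) = Re(Z)/|Z| = 783.5/783.5 = 1.
Step 6 — Type: Im(Z) = -0.003414 ⇒ leading (phase φ = -0.0°).

PF = 1 (leading, φ = -0.0°)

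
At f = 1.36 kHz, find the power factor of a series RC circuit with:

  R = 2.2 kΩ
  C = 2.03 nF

Step 1 — Angular frequency: ω = 2π·f = 2π·1360 = 8545 rad/s.
Step 2 — Component impedances:
  R: Z = R = 2200 Ω
  C: Z = 1/(jωC) = -j/(ω·C) = 0 - j5.765e+04 Ω
Step 3 — Series combination: Z_total = R + C = 2200 - j5.765e+04 Ω = 5.769e+04∠-87.8° Ω.
Step 4 — Power factor: PF = cos(φ) = Re(Z)/|Z| = 2200/5.769e+04 = 0.03813.
Step 5 — Type: Im(Z) = -5.765e+04 ⇒ leading (phase φ = -87.8°).

PF = 0.03813 (leading, φ = -87.8°)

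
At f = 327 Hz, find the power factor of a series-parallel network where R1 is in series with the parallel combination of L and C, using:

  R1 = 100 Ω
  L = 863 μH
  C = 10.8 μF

Step 1 — Angular frequency: ω = 2π·f = 2π·327 = 2055 rad/s.
Step 2 — Component impedances:
  R1: Z = R = 100 Ω
  L: Z = jωL = j·2055·0.000863 = 0 + j1.773 Ω
  C: Z = 1/(jωC) = -j/(ω·C) = 0 - j45.07 Ω
Step 3 — Parallel branch: L || C = 1/(1/L + 1/C) = 0 + j1.846 Ω.
Step 4 — Series with R1: Z_total = R1 + (L || C) = 100 + j1.846 Ω = 100∠1.1° Ω.
Step 5 — Power factor: PF = cos(φ) = Re(Z)/|Z| = 100/100.02 = 0.9998.
Step 6 — Type: Im(Z) = 1.846 ⇒ lagging (phase φ = 1.1°).

PF = 0.9998 (lagging, φ = 1.1°)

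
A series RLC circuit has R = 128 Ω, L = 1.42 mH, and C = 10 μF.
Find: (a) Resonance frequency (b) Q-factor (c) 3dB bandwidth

Step 1 — Resonance: ω₀ = 1/√(LC) = 1/√(0.00142·1e-05) = 8392 rad/s.
Step 2 — f₀ = ω₀/(2π) = 1336 Hz.
Step 3 — Series Q: Q = ω₀L/R = 8392·0.00142/128 = 0.0931.
Step 4 — Bandwidth: Δω = ω₀/Q = 9.014e+04 rad/s; BW = Δω/(2π) = 1.435e+04 Hz.

(a) f₀ = 1336 Hz  (b) Q = 0.0931  (c) BW = 1.435e+04 Hz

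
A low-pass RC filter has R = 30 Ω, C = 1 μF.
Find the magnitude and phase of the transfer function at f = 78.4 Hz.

Step 1 — Angular frequency: ω = 2π·78.4 = 492.6 rad/s.
Step 2 — Transfer function: H(jω) = 1/(1 + jωRC).
Step 3 — Denominator: 1 + jωRC = 1 + j·492.6·30·1e-06 = 1 + j0.01478.
Step 4 — H = 0.9998 - j0.01477.
Step 5 — Magnitude: |H| = 0.9999 (-0.0 dB); phase: φ = -0.8°.

|H| = 0.9999 (-0.0 dB), φ = -0.8°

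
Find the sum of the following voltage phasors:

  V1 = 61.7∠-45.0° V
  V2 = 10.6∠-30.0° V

Step 1 — Convert each phasor to rectangular form:
  V1 = 61.7·(cos(-45.0°) + j·sin(-45.0°)) = 43.63 - j43.63 V
  V2 = 10.6·(cos(-30.0°) + j·sin(-30.0°)) = 9.18 - j5.3 V
Step 2 — Sum components: V_total = 52.81 - j48.93 V.
Step 3 — Convert to polar: |V_total| = 71.99 V, ∠V_total = -42.8°.

V_total = 71.99∠-42.8° V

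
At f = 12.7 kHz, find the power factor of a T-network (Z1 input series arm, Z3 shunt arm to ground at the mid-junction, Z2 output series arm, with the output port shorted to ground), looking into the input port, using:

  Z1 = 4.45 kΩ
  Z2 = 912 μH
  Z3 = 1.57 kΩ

Step 1 — Angular frequency: ω = 2π·f = 2π·1.27e+04 = 7.98e+04 rad/s.
Step 2 — Component impedances:
  Z1: Z = R = 4450 Ω
  Z2: Z = jωL = j·7.98e+04·0.000912 = 0 + j72.77 Ω
  Z3: Z = R = 1570 Ω
Step 3 — With the output port shorted to ground, the output series arm Z2 runs from the junction to ground; the shunt arm Z3 also runs from the junction to ground. They appear in parallel: Z3 || Z2 = 3.366 + j72.62 Ω.
Step 4 — Series with input arm Z1: Z_in = Z1 + (Z3 || Z2) = 4453 + j72.62 Ω = 4454∠0.9° Ω.
Step 5 — Power factor: PF = cos(φ) = Re(Z)/|Z| = 4453.4/4454 = 0.9999.
Step 6 — Type: Im(Z) = 72.62 ⇒ lagging (phase φ = 0.9°).

PF = 0.9999 (lagging, φ = 0.9°)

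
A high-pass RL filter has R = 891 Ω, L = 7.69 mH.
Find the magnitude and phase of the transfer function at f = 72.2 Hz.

Step 1 — Angular frequency: ω = 2π·72.2 = 453.6 rad/s.
Step 2 — Transfer function: H(jω) = jωL/(R + jωL).
Step 3 — Numerator jωL = j·3.489; denominator R + jωL = 891 + j3.489.
Step 4 — H = 1.533e-05 + j0.003915.
Step 5 — Magnitude: |H| = 0.003915 (-48.1 dB); phase: φ = 89.8°.

|H| = 0.003915 (-48.1 dB), φ = 89.8°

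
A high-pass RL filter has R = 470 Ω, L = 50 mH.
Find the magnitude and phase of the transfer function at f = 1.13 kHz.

Step 1 — Angular frequency: ω = 2π·1130 = 7100 rad/s.
Step 2 — Transfer function: H(jω) = jωL/(R + jωL).
Step 3 — Numerator jωL = j·355; denominator R + jωL = 470 + j355.
Step 4 — H = 0.3633 + j0.4809.
Step 5 — Magnitude: |H| = 0.6027 (-4.4 dB); phase: φ = 52.9°.

|H| = 0.6027 (-4.4 dB), φ = 52.9°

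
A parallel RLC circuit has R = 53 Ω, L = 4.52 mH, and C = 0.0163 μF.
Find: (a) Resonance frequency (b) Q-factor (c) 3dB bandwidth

Step 1 — Resonance: ω₀ = 1/√(LC) = 1/√(0.00452·1.63e-08) = 1.165e+05 rad/s.
Step 2 — f₀ = ω₀/(2π) = 1.854e+04 Hz.
Step 3 — Parallel Q: Q = R/(ω₀L) = 53/(1.165e+05·0.00452) = 0.1006.
Step 4 — Bandwidth: Δω = ω₀/Q = 1.158e+06 rad/s; BW = Δω/(2π) = 1.842e+05 Hz.

(a) f₀ = 1.854e+04 Hz  (b) Q = 0.1006  (c) BW = 1.842e+05 Hz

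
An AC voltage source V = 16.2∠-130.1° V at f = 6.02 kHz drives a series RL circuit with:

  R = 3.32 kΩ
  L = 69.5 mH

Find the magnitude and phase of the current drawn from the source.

Step 1 — Angular frequency: ω = 2π·f = 2π·6020 = 3.782e+04 rad/s.
Step 2 — Component impedances:
  R: Z = R = 3320 Ω
  L: Z = jωL = j·3.782e+04·0.0695 = 0 + j2629 Ω
Step 3 — Series combination: Z_total = R + L = 3320 + j2629 Ω = 4235∠38.4° Ω.
Step 4 — Source phasor: V = 16.2∠-130.1° V = -10.43 - j12.39 V.
Step 5 — Ohm's law: I = V / Z_total = (-10.43 - j12.39) / (3320 + j2629) = -0.003748 - j0.0007645 A.
Step 6 — Convert to polar: |I| = 0.003825 A, ∠I = -168.5°.

I = 0.003825∠-168.5° A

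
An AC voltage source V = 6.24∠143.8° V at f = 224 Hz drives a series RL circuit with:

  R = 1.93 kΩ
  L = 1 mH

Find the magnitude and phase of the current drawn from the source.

Step 1 — Angular frequency: ω = 2π·f = 2π·224 = 1407 rad/s.
Step 2 — Component impedances:
  R: Z = R = 1930 Ω
  L: Z = jωL = j·1407·0.001 = 0 + j1.407 Ω
Step 3 — Series combination: Z_total = R + L = 1930 + j1.407 Ω = 1930∠0.0° Ω.
Step 4 — Source phasor: V = 6.24∠143.8° V = -5.035 + j3.685 V.
Step 5 — Ohm's law: I = V / Z_total = (-5.035 + j3.685) / (1930 + j1.407) = -0.002608 + j0.001911 A.
Step 6 — Convert to polar: |I| = 0.003233 A, ∠I = 143.8°.

I = 0.003233∠143.8° A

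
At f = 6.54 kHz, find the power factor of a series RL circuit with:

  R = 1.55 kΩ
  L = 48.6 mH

Step 1 — Angular frequency: ω = 2π·f = 2π·6540 = 4.109e+04 rad/s.
Step 2 — Component impedances:
  R: Z = R = 1550 Ω
  L: Z = jωL = j·4.109e+04·0.0486 = 0 + j1997 Ω
Step 3 — Series combination: Z_total = R + L = 1550 + j1997 Ω = 2528∠52.2° Ω.
Step 4 — Power factor: PF = cos(φ) = Re(Z)/|Z| = 1550/2528 = 0.6131.
Step 5 — Type: Im(Z) = 1997 ⇒ lagging (phase φ = 52.2°).

PF = 0.6131 (lagging, φ = 52.2°)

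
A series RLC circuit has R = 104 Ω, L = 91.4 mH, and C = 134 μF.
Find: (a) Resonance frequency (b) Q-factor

Step 1 — Resonance condition Im(Z)=0 gives ω₀ = 1/√(LC).
Step 2 — ω₀ = 1/√(0.0914·0.000134) = 285.7 rad/s.
Step 3 — f₀ = ω₀/(2π) = 45.48 Hz.
Step 4 — Series Q: Q = ω₀L/R = 285.7·0.0914/104 = 0.2511.

(a) f₀ = 45.48 Hz  (b) Q = 0.2511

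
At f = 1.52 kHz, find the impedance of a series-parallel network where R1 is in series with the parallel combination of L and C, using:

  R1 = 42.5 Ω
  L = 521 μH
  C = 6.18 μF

Step 1 — Angular frequency: ω = 2π·f = 2π·1520 = 9550 rad/s.
Step 2 — Component impedances:
  R1: Z = R = 42.5 Ω
  L: Z = jωL = j·9550·0.000521 = 0 + j4.976 Ω
  C: Z = 1/(jωC) = -j/(ω·C) = 0 - j16.94 Ω
Step 3 — Parallel branch: L || C = 1/(1/L + 1/C) = 0 + j7.045 Ω.
Step 4 — Series with R1: Z_total = R1 + (L || C) = 42.5 + j7.045 Ω = 43.08∠9.4° Ω.

Z = 42.5 + j7.045 Ω = 43.08∠9.4° Ω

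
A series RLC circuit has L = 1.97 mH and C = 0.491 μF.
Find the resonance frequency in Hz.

Step 1 — Resonance condition Im(Z)=0 gives ω₀ = 1/√(LC).
Step 2 — ω₀ = 1/√(0.00197·4.91e-07) = 3.215e+04 rad/s.
Step 3 — f₀ = ω₀/(2π) = 5117 Hz.

f₀ = 5117 Hz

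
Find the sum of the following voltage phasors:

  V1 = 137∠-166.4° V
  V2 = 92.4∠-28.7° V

Step 1 — Convert each phasor to rectangular form:
  V1 = 137·(cos(-166.4°) + j·sin(-166.4°)) = -133.2 - j32.21 V
  V2 = 92.4·(cos(-28.7°) + j·sin(-28.7°)) = 81.05 - j44.37 V
Step 2 — Sum components: V_total = -52.11 - j76.59 V.
Step 3 — Convert to polar: |V_total| = 92.63 V, ∠V_total = -124.2°.

V_total = 92.63∠-124.2° V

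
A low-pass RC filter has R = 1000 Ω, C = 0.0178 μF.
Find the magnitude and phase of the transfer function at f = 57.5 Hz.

Step 1 — Angular frequency: ω = 2π·57.5 = 361.3 rad/s.
Step 2 — Transfer function: H(jω) = 1/(1 + jωRC).
Step 3 — Denominator: 1 + jωRC = 1 + j·361.3·1000·1.78e-08 = 1 + j0.006431.
Step 4 — H = 1 - j0.006431.
Step 5 — Magnitude: |H| = 1 (-0.0 dB); phase: φ = -0.4°.

|H| = 1 (-0.0 dB), φ = -0.4°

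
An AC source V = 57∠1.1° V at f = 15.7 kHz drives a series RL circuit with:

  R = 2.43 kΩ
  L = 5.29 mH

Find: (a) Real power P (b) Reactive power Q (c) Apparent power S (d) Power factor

Step 1 — Angular frequency: ω = 2π·f = 2π·1.57e+04 = 9.865e+04 rad/s.
Step 2 — Component impedances:
  R: Z = R = 2430 Ω
  L: Z = jωL = j·9.865e+04·0.00529 = 0 + j521.8 Ω
Step 3 — Series combination: Z_total = R + L = 2430 + j521.8 Ω = 2485∠12.1° Ω.
Step 4 — Source phasor: V = 57∠1.1° V = 56.99 + j1.094 V.
Step 5 — Current: I = V / Z = 0.02251 - j0.004384 A = 0.02293∠-11.0° A.
Step 6 — Complex power: S = V·I* = 1.278 + j0.2745 VA.
Step 7 — Real power: P = Re(S) = 1.278 W.
Step 8 — Reactive power: Q = Im(S) = 0.2745 VAR.
Step 9 — Apparent power: |S| = 1.307 VA.
Step 10 — Power factor: PF = P/|S| = 0.9777 (lagging).

(a) P = 1.278 W  (b) Q = 0.2745 VAR  (c) S = 1.307 VA  (d) PF = 0.9777 (lagging)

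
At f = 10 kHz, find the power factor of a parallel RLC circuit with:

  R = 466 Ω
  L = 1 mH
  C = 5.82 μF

Step 1 — Angular frequency: ω = 2π·f = 2π·1e+04 = 6.283e+04 rad/s.
Step 2 — Component impedances:
  R: Z = R = 466 Ω
  L: Z = jωL = j·6.283e+04·0.001 = 0 + j62.83 Ω
  C: Z = 1/(jωC) = -j/(ω·C) = 0 - j2.735 Ω
Step 3 — Parallel combination: 1/Z_total = 1/R + 1/L + 1/C; Z_total = 0.01754 - j2.859 Ω = 2.859∠-89.6° Ω.
Step 4 — Power factor: PF = cos(φ) = Re(Z)/|Z| = 0.01754/2.859 = 0.006135.
Step 5 — Type: Im(Z) = -2.859 ⇒ leading (phase φ = -89.6°).

PF = 0.006135 (leading, φ = -89.6°)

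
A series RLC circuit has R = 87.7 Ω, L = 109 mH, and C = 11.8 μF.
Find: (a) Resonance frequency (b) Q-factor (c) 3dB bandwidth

Step 1 — Resonance condition Im(Z)=0 gives ω₀ = 1/√(LC).
Step 2 — ω₀ = 1/√(0.109·1.18e-05) = 881.8 rad/s.
Step 3 — f₀ = ω₀/(2π) = 140.3 Hz.
Step 4 — Series Q: Q = ω₀L/R = 881.8·0.109/87.7 = 1.096.
Step 5 — 3dB bandwidth: Δω = ω₀/Q = 804.6 rad/s; BW = Δω/(2π) = 128.1 Hz.

(a) f₀ = 140.3 Hz  (b) Q = 1.096  (c) BW = 128.1 Hz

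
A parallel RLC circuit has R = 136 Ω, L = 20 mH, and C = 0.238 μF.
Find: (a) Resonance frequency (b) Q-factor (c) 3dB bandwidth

Step 1 — Resonance: ω₀ = 1/√(LC) = 1/√(0.02·2.38e-07) = 1.449e+04 rad/s.
Step 2 — f₀ = ω₀/(2π) = 2307 Hz.
Step 3 — Parallel Q: Q = R/(ω₀L) = 136/(1.449e+04·0.02) = 0.4692.
Step 4 — Bandwidth: Δω = ω₀/Q = 3.089e+04 rad/s; BW = Δω/(2π) = 4917 Hz.

(a) f₀ = 2307 Hz  (b) Q = 0.4692  (c) BW = 4917 Hz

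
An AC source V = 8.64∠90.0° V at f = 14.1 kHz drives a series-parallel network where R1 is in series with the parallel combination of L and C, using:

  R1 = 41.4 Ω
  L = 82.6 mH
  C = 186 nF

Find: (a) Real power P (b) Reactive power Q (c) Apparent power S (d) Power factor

Step 1 — Angular frequency: ω = 2π·f = 2π·1.41e+04 = 8.859e+04 rad/s.
Step 2 — Component impedances:
  R1: Z = R = 41.4 Ω
  L: Z = jωL = j·8.859e+04·0.0826 = 0 + j7318 Ω
  C: Z = 1/(jωC) = -j/(ω·C) = 0 - j60.69 Ω
Step 3 — Parallel branch: L || C = 1/(1/L + 1/C) = 0 - j61.19 Ω.
Step 4 — Series with R1: Z_total = R1 + (L || C) = 41.4 - j61.19 Ω = 73.88∠-55.9° Ω.
Step 5 — Source phasor: V = 8.64∠90.0° V = 0 + j8.64 V.
Step 6 — Current: I = V / Z = -0.09686 + j0.06553 A = 0.1169∠145.9° A.
Step 7 — Complex power: S = V·I* = 0.5662 - j0.8369 VA.
Step 8 — Real power: P = Re(S) = 0.5662 W.
Step 9 — Reactive power: Q = Im(S) = -0.8369 VAR.
Step 10 — Apparent power: |S| = 1.01 VA.
Step 11 — Power factor: PF = P/|S| = 0.5604 (leading).

(a) P = 0.5662 W  (b) Q = -0.8369 VAR  (c) S = 1.01 VA  (d) PF = 0.5604 (leading)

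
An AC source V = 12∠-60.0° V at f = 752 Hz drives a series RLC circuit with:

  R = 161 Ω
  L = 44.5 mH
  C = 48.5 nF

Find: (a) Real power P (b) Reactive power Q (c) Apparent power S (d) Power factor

Step 1 — Angular frequency: ω = 2π·f = 2π·752 = 4725 rad/s.
Step 2 — Component impedances:
  R: Z = R = 161 Ω
  L: Z = jωL = j·4725·0.0445 = 0 + j210.3 Ω
  C: Z = 1/(jωC) = -j/(ω·C) = 0 - j4364 Ω
Step 3 — Series combination: Z_total = R + L + C = 161 - j4153 Ω = 4157∠-87.8° Ω.
Step 4 — Source phasor: V = 12∠-60.0° V = 6 - j10.39 V.
Step 5 — Current: I = V / Z = 0.002554 + j0.001346 A = 0.002887∠27.8° A.
Step 6 — Complex power: S = V·I* = 0.001342 - j0.03462 VA.
Step 7 — Real power: P = Re(S) = 0.001342 W.
Step 8 — Reactive power: Q = Im(S) = -0.03462 VAR.
Step 9 — Apparent power: |S| = 0.03464 VA.
Step 10 — Power factor: PF = P/|S| = 0.03873 (leading).

(a) P = 0.001342 W  (b) Q = -0.03462 VAR  (c) S = 0.03464 VA  (d) PF = 0.03873 (leading)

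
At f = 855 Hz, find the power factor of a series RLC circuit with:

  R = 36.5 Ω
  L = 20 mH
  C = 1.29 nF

Step 1 — Angular frequency: ω = 2π·f = 2π·855 = 5372 rad/s.
Step 2 — Component impedances:
  R: Z = R = 36.5 Ω
  L: Z = jωL = j·5372·0.02 = 0 + j107.4 Ω
  C: Z = 1/(jωC) = -j/(ω·C) = 0 - j1.443e+05 Ω
Step 3 — Series combination: Z_total = R + L + C = 36.5 - j1.442e+05 Ω = 1.442e+05∠-90.0° Ω.
Step 4 — Power factor: PF = cos(φ) = Re(Z)/|Z| = 36.5/1.442e+05 = 0.0002531.
Step 5 — Type: Im(Z) = -1.442e+05 ⇒ leading (phase φ = -90.0°).

PF = 0.0002531 (leading, φ = -90.0°)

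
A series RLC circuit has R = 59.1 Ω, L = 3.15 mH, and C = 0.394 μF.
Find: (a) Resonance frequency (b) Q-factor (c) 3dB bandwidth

Step 1 — Resonance: ω₀ = 1/√(LC) = 1/√(0.00315·3.94e-07) = 2.839e+04 rad/s.
Step 2 — f₀ = ω₀/(2π) = 4518 Hz.
Step 3 — Series Q: Q = ω₀L/R = 2.839e+04·0.00315/59.1 = 1.513.
Step 4 — Bandwidth: Δω = ω₀/Q = 1.876e+04 rad/s; BW = Δω/(2π) = 2986 Hz.

(a) f₀ = 4518 Hz  (b) Q = 1.513  (c) BW = 2986 Hz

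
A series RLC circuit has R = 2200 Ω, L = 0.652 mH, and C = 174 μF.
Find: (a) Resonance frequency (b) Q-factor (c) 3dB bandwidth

Step 1 — Resonance condition Im(Z)=0 gives ω₀ = 1/√(LC).
Step 2 — ω₀ = 1/√(0.000652·0.000174) = 2969 rad/s.
Step 3 — f₀ = ω₀/(2π) = 472.5 Hz.
Step 4 — Series Q: Q = ω₀L/R = 2969·0.000652/2200 = 0.0008799.
Step 5 — 3dB bandwidth: Δω = ω₀/Q = 3.374e+06 rad/s; BW = Δω/(2π) = 5.37e+05 Hz.

(a) f₀ = 472.5 Hz  (b) Q = 0.0008799  (c) BW = 5.37e+05 Hz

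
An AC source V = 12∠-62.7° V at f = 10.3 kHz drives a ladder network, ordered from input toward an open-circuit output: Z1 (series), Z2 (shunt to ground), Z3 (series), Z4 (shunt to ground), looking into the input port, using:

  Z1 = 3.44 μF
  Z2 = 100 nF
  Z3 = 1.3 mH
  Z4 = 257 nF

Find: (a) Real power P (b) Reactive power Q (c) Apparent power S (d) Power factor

Step 1 — Angular frequency: ω = 2π·f = 2π·1.03e+04 = 6.472e+04 rad/s.
Step 2 — Component impedances:
  Z1: Z = 1/(jωC) = -j/(ω·C) = 0 - j4.492 Ω
  Z2: Z = 1/(jωC) = -j/(ω·C) = 0 - j154.5 Ω
  Z3: Z = jωL = j·6.472e+04·0.0013 = 0 + j84.13 Ω
  Z4: Z = 1/(jωC) = -j/(ω·C) = 0 - j60.12 Ω
Step 3 — Ladder network (open output): work backward from the far end, alternating series and parallel combinations. Z_in = 0 + j23.93 Ω = 23.93∠90.0° Ω.
Step 4 — Source phasor: V = 12∠-62.7° V = 5.504 - j10.66 V.
Step 5 — Current: I = V / Z = -0.4456 - j0.23 A = 0.5014∠-152.7° A.
Step 6 — Complex power: S = V·I* = 0 + j6.017 VA.
Step 7 — Real power: P = Re(S) = 0 W.
Step 8 — Reactive power: Q = Im(S) = 6.017 VAR.
Step 9 — Apparent power: |S| = 6.017 VA.
Step 10 — Power factor: PF = P/|S| = 0 (lagging).

(a) P = 0 W  (b) Q = 6.017 VAR  (c) S = 6.017 VA  (d) PF = 0 (lagging)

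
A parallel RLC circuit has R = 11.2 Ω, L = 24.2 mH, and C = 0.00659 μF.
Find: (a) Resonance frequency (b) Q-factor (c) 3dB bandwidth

Step 1 — Resonance: ω₀ = 1/√(LC) = 1/√(0.0242·6.59e-09) = 7.919e+04 rad/s.
Step 2 — f₀ = ω₀/(2π) = 1.26e+04 Hz.
Step 3 — Parallel Q: Q = R/(ω₀L) = 11.2/(7.919e+04·0.0242) = 0.005845.
Step 4 — Bandwidth: Δω = ω₀/Q = 1.355e+07 rad/s; BW = Δω/(2π) = 2.156e+06 Hz.

(a) f₀ = 1.26e+04 Hz  (b) Q = 0.005845  (c) BW = 2.156e+06 Hz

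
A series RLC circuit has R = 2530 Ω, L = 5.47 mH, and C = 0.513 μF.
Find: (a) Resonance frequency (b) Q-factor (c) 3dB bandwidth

Step 1 — Resonance: ω₀ = 1/√(LC) = 1/√(0.00547·5.13e-07) = 1.888e+04 rad/s.
Step 2 — f₀ = ω₀/(2π) = 3004 Hz.
Step 3 — Series Q: Q = ω₀L/R = 1.888e+04·0.00547/2530 = 0.04081.
Step 4 — Bandwidth: Δω = ω₀/Q = 4.625e+05 rad/s; BW = Δω/(2π) = 7.361e+04 Hz.

(a) f₀ = 3004 Hz  (b) Q = 0.04081  (c) BW = 7.361e+04 Hz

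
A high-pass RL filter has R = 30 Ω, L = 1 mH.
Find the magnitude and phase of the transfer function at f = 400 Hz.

Step 1 — Angular frequency: ω = 2π·400 = 2513 rad/s.
Step 2 — Transfer function: H(jω) = jωL/(R + jωL).
Step 3 — Numerator jωL = j·2.513; denominator R + jωL = 30 + j2.513.
Step 4 — H = 0.006969 + j0.08319.
Step 5 — Magnitude: |H| = 0.08348 (-21.6 dB); phase: φ = 85.2°.

|H| = 0.08348 (-21.6 dB), φ = 85.2°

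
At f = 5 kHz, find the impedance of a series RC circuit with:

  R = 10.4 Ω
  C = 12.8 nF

Step 1 — Angular frequency: ω = 2π·f = 2π·5000 = 3.142e+04 rad/s.
Step 2 — Component impedances:
  R: Z = R = 10.4 Ω
  C: Z = 1/(jωC) = -j/(ω·C) = 0 - j2487 Ω
Step 3 — Series combination: Z_total = R + C = 10.4 - j2487 Ω = 2487∠-89.8° Ω.

Z = 10.4 - j2487 Ω = 2487∠-89.8° Ω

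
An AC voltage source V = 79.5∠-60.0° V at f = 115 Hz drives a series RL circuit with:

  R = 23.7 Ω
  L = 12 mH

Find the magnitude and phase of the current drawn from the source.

Step 1 — Angular frequency: ω = 2π·f = 2π·115 = 722.6 rad/s.
Step 2 — Component impedances:
  R: Z = R = 23.7 Ω
  L: Z = jωL = j·722.6·0.012 = 0 + j8.671 Ω
Step 3 — Series combination: Z_total = R + L = 23.7 + j8.671 Ω = 25.24∠20.1° Ω.
Step 4 — Source phasor: V = 79.5∠-60.0° V = 39.75 - j68.85 V.
Step 5 — Ohm's law: I = V / Z_total = (39.75 - j68.85) / (23.7 + j8.671) = 0.5419 - j3.103 A.
Step 6 — Convert to polar: |I| = 3.15 A, ∠I = -80.1°.

I = 3.15∠-80.1° A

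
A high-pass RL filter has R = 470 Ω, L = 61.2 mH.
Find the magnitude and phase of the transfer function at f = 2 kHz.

Step 1 — Angular frequency: ω = 2π·2000 = 1.257e+04 rad/s.
Step 2 — Transfer function: H(jω) = jωL/(R + jωL).
Step 3 — Numerator jωL = j·769.1; denominator R + jωL = 470 + j769.1.
Step 4 — H = 0.7281 + j0.445.
Step 5 — Magnitude: |H| = 0.8533 (-1.4 dB); phase: φ = 31.4°.

|H| = 0.8533 (-1.4 dB), φ = 31.4°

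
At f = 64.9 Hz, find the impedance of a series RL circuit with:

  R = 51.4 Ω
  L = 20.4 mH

Step 1 — Angular frequency: ω = 2π·f = 2π·64.9 = 407.8 rad/s.
Step 2 — Component impedances:
  R: Z = R = 51.4 Ω
  L: Z = jωL = j·407.8·0.0204 = 0 + j8.319 Ω
Step 3 — Series combination: Z_total = R + L = 51.4 + j8.319 Ω = 52.07∠9.2° Ω.

Z = 51.4 + j8.319 Ω = 52.07∠9.2° Ω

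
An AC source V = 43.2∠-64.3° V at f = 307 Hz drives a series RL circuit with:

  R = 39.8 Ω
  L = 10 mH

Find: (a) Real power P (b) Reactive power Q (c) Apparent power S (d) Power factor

Step 1 — Angular frequency: ω = 2π·f = 2π·307 = 1929 rad/s.
Step 2 — Component impedances:
  R: Z = R = 39.8 Ω
  L: Z = jωL = j·1929·0.01 = 0 + j19.29 Ω
Step 3 — Series combination: Z_total = R + L = 39.8 + j19.29 Ω = 44.23∠25.9° Ω.
Step 4 — Source phasor: V = 43.2∠-64.3° V = 18.73 - j38.93 V.
Step 5 — Current: I = V / Z = -0.002685 - j0.9768 A = 0.9768∠-90.2° A.
Step 6 — Complex power: S = V·I* = 37.97 + j18.4 VA.
Step 7 — Real power: P = Re(S) = 37.97 W.
Step 8 — Reactive power: Q = Im(S) = 18.4 VAR.
Step 9 — Apparent power: |S| = 42.2 VA.
Step 10 — Power factor: PF = P/|S| = 0.8999 (lagging).

(a) P = 37.97 W  (b) Q = 18.4 VAR  (c) S = 42.2 VA  (d) PF = 0.8999 (lagging)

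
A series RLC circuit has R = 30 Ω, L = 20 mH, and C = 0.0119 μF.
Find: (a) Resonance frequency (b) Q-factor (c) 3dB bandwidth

Step 1 — Resonance condition Im(Z)=0 gives ω₀ = 1/√(LC).
Step 2 — ω₀ = 1/√(0.02·1.19e-08) = 6.482e+04 rad/s.
Step 3 — f₀ = ω₀/(2π) = 1.032e+04 Hz.
Step 4 — Series Q: Q = ω₀L/R = 6.482e+04·0.02/30 = 43.21.
Step 5 — 3dB bandwidth: Δω = ω₀/Q = 1500 rad/s; BW = Δω/(2π) = 238.7 Hz.

(a) f₀ = 1.032e+04 Hz  (b) Q = 43.21  (c) BW = 238.7 Hz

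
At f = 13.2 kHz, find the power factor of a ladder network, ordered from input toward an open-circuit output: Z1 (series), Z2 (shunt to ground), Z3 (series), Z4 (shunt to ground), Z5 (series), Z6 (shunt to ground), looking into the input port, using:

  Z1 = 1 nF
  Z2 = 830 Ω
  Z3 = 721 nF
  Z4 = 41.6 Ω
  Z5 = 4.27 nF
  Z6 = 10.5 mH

Step 1 — Angular frequency: ω = 2π·f = 2π·1.32e+04 = 8.294e+04 rad/s.
Step 2 — Component impedances:
  Z1: Z = 1/(jωC) = -j/(ω·C) = 0 - j1.206e+04 Ω
  Z2: Z = R = 830 Ω
  Z3: Z = 1/(jωC) = -j/(ω·C) = 0 - j16.72 Ω
  Z4: Z = R = 41.6 Ω
  Z5: Z = 1/(jωC) = -j/(ω·C) = 0 - j2824 Ω
  Z6: Z = jωL = j·8.294e+04·0.0105 = 0 + j870.8 Ω
Step 3 — Ladder network (open output): work backward from the far end, alternating series and parallel combinations. Z_in = 39.92 - j1.207e+04 Ω = 1.207e+04∠-89.8° Ω.
Step 4 — Power factor: PF = cos(φ) = Re(Z)/|Z| = 39.9199/12073.2 = 0.003306.
Step 5 — Type: Im(Z) = -1.207e+04 ⇒ leading (phase φ = -89.8°).

PF = 0.003306 (leading, φ = -89.8°)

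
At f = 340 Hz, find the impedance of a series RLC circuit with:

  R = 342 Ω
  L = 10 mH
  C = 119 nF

Step 1 — Angular frequency: ω = 2π·f = 2π·340 = 2136 rad/s.
Step 2 — Component impedances:
  R: Z = R = 342 Ω
  L: Z = jωL = j·2136·0.01 = 0 + j21.36 Ω
  C: Z = 1/(jωC) = -j/(ω·C) = 0 - j3934 Ω
Step 3 — Series combination: Z_total = R + L + C = 342 - j3912 Ω = 3927∠-85.0° Ω.

Z = 342 - j3912 Ω = 3927∠-85.0° Ω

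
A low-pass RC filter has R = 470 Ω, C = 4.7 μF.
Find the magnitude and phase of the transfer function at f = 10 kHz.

Step 1 — Angular frequency: ω = 2π·1e+04 = 6.283e+04 rad/s.
Step 2 — Transfer function: H(jω) = 1/(1 + jωRC).
Step 3 — Denominator: 1 + jωRC = 1 + j·6.283e+04·470·4.7e-06 = 1 + j138.8.
Step 4 — H = 5.191e-05 - j0.007204.
Step 5 — Magnitude: |H| = 0.007205 (-42.8 dB); phase: φ = -89.6°.

|H| = 0.007205 (-42.8 dB), φ = -89.6°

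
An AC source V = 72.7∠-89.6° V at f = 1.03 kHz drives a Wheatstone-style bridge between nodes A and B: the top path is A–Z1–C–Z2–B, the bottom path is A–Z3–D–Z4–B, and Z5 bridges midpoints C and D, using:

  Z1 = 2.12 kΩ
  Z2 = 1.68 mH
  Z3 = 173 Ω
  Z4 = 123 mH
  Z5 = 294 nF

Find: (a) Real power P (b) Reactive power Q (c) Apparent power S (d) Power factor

Step 1 — Angular frequency: ω = 2π·f = 2π·1030 = 6472 rad/s.
Step 2 — Component impedances:
  Z1: Z = R = 2120 Ω
  Z2: Z = jωL = j·6472·0.00168 = 0 + j10.87 Ω
  Z3: Z = R = 173 Ω
  Z4: Z = jωL = j·6472·0.123 = 0 + j796 Ω
  Z5: Z = 1/(jωC) = -j/(ω·C) = 0 - j525.6 Ω
Step 3 — Bridge requires nodal analysis (the Z5 bridge couples midpoints C and D, so the two paths cannot be reduced to a simple series/parallel combination). Setting node B to ground and injecting 1 A at node A, the 3-node admittance system at A, C, D solves to V_A = Z_AB = 734.3 - j863 Ω = 1133∠-49.6° Ω.
Step 4 — Source phasor: V = 72.7∠-89.6° V = 0.5075 - j72.7 V.
Step 5 — Current: I = V / Z = 0.04915 - j0.04124 A = 0.06416∠-40.0° A.
Step 6 — Complex power: S = V·I* = 3.023 - j3.552 VA.
Step 7 — Real power: P = Re(S) = 3.023 W.
Step 8 — Reactive power: Q = Im(S) = -3.552 VAR.
Step 9 — Apparent power: |S| = 4.664 VA.
Step 10 — Power factor: PF = P/|S| = 0.6481 (leading).

(a) P = 3.023 W  (b) Q = -3.552 VAR  (c) S = 4.664 VA  (d) PF = 0.6481 (leading)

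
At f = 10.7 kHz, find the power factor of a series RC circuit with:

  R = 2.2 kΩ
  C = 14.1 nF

Step 1 — Angular frequency: ω = 2π·f = 2π·1.07e+04 = 6.723e+04 rad/s.
Step 2 — Component impedances:
  R: Z = R = 2200 Ω
  C: Z = 1/(jωC) = -j/(ω·C) = 0 - j1055 Ω
Step 3 — Series combination: Z_total = R + C = 2200 - j1055 Ω = 2440∠-25.6° Ω.
Step 4 — Power factor: PF = cos(φ) = Re(Z)/|Z| = 2200/2439.8 = 0.9017.
Step 5 — Type: Im(Z) = -1055 ⇒ leading (phase φ = -25.6°).

PF = 0.9017 (leading, φ = -25.6°)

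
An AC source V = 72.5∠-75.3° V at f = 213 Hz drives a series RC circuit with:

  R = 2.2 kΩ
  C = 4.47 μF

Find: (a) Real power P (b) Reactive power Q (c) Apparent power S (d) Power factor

Step 1 — Angular frequency: ω = 2π·f = 2π·213 = 1338 rad/s.
Step 2 — Component impedances:
  R: Z = R = 2200 Ω
  C: Z = 1/(jωC) = -j/(ω·C) = 0 - j167.2 Ω
Step 3 — Series combination: Z_total = R + C = 2200 - j167.2 Ω = 2206∠-4.3° Ω.
Step 4 — Source phasor: V = 72.5∠-75.3° V = 18.4 - j70.13 V.
Step 5 — Current: I = V / Z = 0.01072 - j0.03106 A = 0.03286∠-71.0° A.
Step 6 — Complex power: S = V·I* = 2.375 - j0.1805 VA.
Step 7 — Real power: P = Re(S) = 2.375 W.
Step 8 — Reactive power: Q = Im(S) = -0.1805 VAR.
Step 9 — Apparent power: |S| = 2.382 VA.
Step 10 — Power factor: PF = P/|S| = 0.9971 (leading).

(a) P = 2.375 W  (b) Q = -0.1805 VAR  (c) S = 2.382 VA  (d) PF = 0.9971 (leading)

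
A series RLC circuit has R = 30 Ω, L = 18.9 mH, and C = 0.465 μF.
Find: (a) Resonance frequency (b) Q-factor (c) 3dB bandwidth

Step 1 — Resonance: ω₀ = 1/√(LC) = 1/√(0.0189·4.65e-07) = 1.067e+04 rad/s.
Step 2 — f₀ = ω₀/(2π) = 1698 Hz.
Step 3 — Series Q: Q = ω₀L/R = 1.067e+04·0.0189/30 = 6.72.
Step 4 — Bandwidth: Δω = ω₀/Q = 1587 rad/s; BW = Δω/(2π) = 252.6 Hz.

(a) f₀ = 1698 Hz  (b) Q = 6.72  (c) BW = 252.6 Hz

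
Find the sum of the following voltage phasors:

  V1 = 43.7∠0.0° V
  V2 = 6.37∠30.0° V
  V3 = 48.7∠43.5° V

Step 1 — Convert each phasor to rectangular form:
  V1 = 43.7·(cos(0.0°) + j·sin(0.0°)) = 43.7 V
  V2 = 6.37·(cos(30.0°) + j·sin(30.0°)) = 5.517 + j3.185 V
  V3 = 48.7·(cos(43.5°) + j·sin(43.5°)) = 35.33 + j33.52 V
Step 2 — Sum components: V_total = 84.54 + j36.71 V.
Step 3 — Convert to polar: |V_total| = 92.17 V, ∠V_total = 23.5°.

V_total = 92.17∠23.5° V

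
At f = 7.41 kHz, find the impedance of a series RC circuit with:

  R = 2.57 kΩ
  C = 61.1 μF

Step 1 — Angular frequency: ω = 2π·f = 2π·7410 = 4.656e+04 rad/s.
Step 2 — Component impedances:
  R: Z = R = 2570 Ω
  C: Z = 1/(jωC) = -j/(ω·C) = 0 - j0.3515 Ω
Step 3 — Series combination: Z_total = R + C = 2570 - j0.3515 Ω = 2570∠-0.0° Ω.

Z = 2570 - j0.3515 Ω = 2570∠-0.0° Ω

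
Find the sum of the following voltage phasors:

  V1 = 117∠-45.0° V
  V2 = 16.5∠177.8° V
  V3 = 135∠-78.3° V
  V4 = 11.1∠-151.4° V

Step 1 — Convert each phasor to rectangular form:
  V1 = 117·(cos(-45.0°) + j·sin(-45.0°)) = 82.73 - j82.73 V
  V2 = 16.5·(cos(177.8°) + j·sin(177.8°)) = -16.49 + j0.6334 V
  V3 = 135·(cos(-78.3°) + j·sin(-78.3°)) = 27.38 - j132.2 V
  V4 = 11.1·(cos(-151.4°) + j·sin(-151.4°)) = -9.746 - j5.313 V
Step 2 — Sum components: V_total = 83.87 - j219.6 V.
Step 3 — Convert to polar: |V_total| = 235.1 V, ∠V_total = -69.1°.

V_total = 235.1∠-69.1° V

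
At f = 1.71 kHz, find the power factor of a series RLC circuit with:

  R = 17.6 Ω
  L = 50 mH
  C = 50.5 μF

Step 1 — Angular frequency: ω = 2π·f = 2π·1710 = 1.074e+04 rad/s.
Step 2 — Component impedances:
  R: Z = R = 17.6 Ω
  L: Z = jωL = j·1.074e+04·0.05 = 0 + j537.2 Ω
  C: Z = 1/(jωC) = -j/(ω·C) = 0 - j1.843 Ω
Step 3 — Series combination: Z_total = R + L + C = 17.6 + j535.4 Ω = 535.7∠88.1° Ω.
Step 4 — Power factor: PF = cos(φ) = Re(Z)/|Z| = 17.6/535.66 = 0.03286.
Step 5 — Type: Im(Z) = 535.4 ⇒ lagging (phase φ = 88.1°).

PF = 0.03286 (lagging, φ = 88.1°)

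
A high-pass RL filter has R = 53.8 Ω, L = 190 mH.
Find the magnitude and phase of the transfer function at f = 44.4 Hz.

Step 1 — Angular frequency: ω = 2π·44.4 = 279 rad/s.
Step 2 — Transfer function: H(jω) = jωL/(R + jωL).
Step 3 — Numerator jωL = j·53; denominator R + jωL = 53.8 + j53.
Step 4 — H = 0.4926 + j0.4999.
Step 5 — Magnitude: |H| = 0.7018 (-3.1 dB); phase: φ = 45.4°.

|H| = 0.7018 (-3.1 dB), φ = 45.4°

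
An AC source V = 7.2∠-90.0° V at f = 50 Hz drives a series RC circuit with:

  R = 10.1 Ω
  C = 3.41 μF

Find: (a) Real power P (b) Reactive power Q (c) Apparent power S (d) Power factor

Step 1 — Angular frequency: ω = 2π·f = 2π·50 = 314.2 rad/s.
Step 2 — Component impedances:
  R: Z = R = 10.1 Ω
  C: Z = 1/(jωC) = -j/(ω·C) = 0 - j933.5 Ω
Step 3 — Series combination: Z_total = R + C = 10.1 - j933.5 Ω = 933.5∠-89.4° Ω.
Step 4 — Source phasor: V = 7.2∠-90.0° V = 0 - j7.2 V.
Step 5 — Current: I = V / Z = 0.007712 - j8.345e-05 A = 0.007713∠-0.6° A.
Step 6 — Complex power: S = V·I* = 0.0006008 - j0.05553 VA.
Step 7 — Real power: P = Re(S) = 0.0006008 W.
Step 8 — Reactive power: Q = Im(S) = -0.05553 VAR.
Step 9 — Apparent power: |S| = 0.05553 VA.
Step 10 — Power factor: PF = P/|S| = 0.01082 (leading).

(a) P = 0.0006008 W  (b) Q = -0.05553 VAR  (c) S = 0.05553 VA  (d) PF = 0.01082 (leading)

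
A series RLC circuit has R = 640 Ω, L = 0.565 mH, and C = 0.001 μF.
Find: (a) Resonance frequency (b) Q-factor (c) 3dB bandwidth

Step 1 — Resonance: ω₀ = 1/√(LC) = 1/√(0.000565·1e-09) = 1.33e+06 rad/s.
Step 2 — f₀ = ω₀/(2π) = 2.117e+05 Hz.
Step 3 — Series Q: Q = ω₀L/R = 1.33e+06·0.000565/640 = 1.174.
Step 4 — Bandwidth: Δω = ω₀/Q = 1.133e+06 rad/s; BW = Δω/(2π) = 1.803e+05 Hz.

(a) f₀ = 2.117e+05 Hz  (b) Q = 1.174  (c) BW = 1.803e+05 Hz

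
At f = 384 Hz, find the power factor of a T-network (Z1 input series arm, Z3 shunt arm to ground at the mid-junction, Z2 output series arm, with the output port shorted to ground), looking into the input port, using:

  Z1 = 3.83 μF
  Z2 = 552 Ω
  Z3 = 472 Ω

Step 1 — Angular frequency: ω = 2π·f = 2π·384 = 2413 rad/s.
Step 2 — Component impedances:
  Z1: Z = 1/(jωC) = -j/(ω·C) = 0 - j108.2 Ω
  Z2: Z = R = 552 Ω
  Z3: Z = R = 472 Ω
Step 3 — With the output port shorted to ground, the output series arm Z2 runs from the junction to ground; the shunt arm Z3 also runs from the junction to ground. They appear in parallel: Z3 || Z2 = 254.4 Ω.
Step 4 — Series with input arm Z1: Z_in = Z1 + (Z3 || Z2) = 254.4 - j108.2 Ω = 276.5∠-23.0° Ω.
Step 5 — Power factor: PF = cos(φ) = Re(Z)/|Z| = 254.438/276.494 = 0.9202.
Step 6 — Type: Im(Z) = -108.2 ⇒ leading (phase φ = -23.0°).

PF = 0.9202 (leading, φ = -23.0°)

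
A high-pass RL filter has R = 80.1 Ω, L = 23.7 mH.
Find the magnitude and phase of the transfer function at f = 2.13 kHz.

Step 1 — Angular frequency: ω = 2π·2130 = 1.338e+04 rad/s.
Step 2 — Transfer function: H(jω) = jωL/(R + jωL).
Step 3 — Numerator jωL = j·317.2; denominator R + jωL = 80.1 + j317.2.
Step 4 — H = 0.94 + j0.2374.
Step 5 — Magnitude: |H| = 0.9696 (-0.3 dB); phase: φ = 14.2°.

|H| = 0.9696 (-0.3 dB), φ = 14.2°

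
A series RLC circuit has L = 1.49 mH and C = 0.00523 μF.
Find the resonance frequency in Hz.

Step 1 — Resonance condition Im(Z)=0 gives ω₀ = 1/√(LC).
Step 2 — ω₀ = 1/√(0.00149·5.23e-09) = 3.582e+05 rad/s.
Step 3 — f₀ = ω₀/(2π) = 5.701e+04 Hz.

f₀ = 5.701e+04 Hz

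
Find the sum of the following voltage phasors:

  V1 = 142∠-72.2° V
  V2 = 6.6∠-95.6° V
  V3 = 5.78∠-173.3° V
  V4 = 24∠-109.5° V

Step 1 — Convert each phasor to rectangular form:
  V1 = 142·(cos(-72.2°) + j·sin(-72.2°)) = 43.41 - j135.2 V
  V2 = 6.6·(cos(-95.6°) + j·sin(-95.6°)) = -0.644 - j6.569 V
  V3 = 5.78·(cos(-173.3°) + j·sin(-173.3°)) = -5.741 - j0.6744 V
  V4 = 24·(cos(-109.5°) + j·sin(-109.5°)) = -8.011 - j22.62 V
Step 2 — Sum components: V_total = 29.01 - j165.1 V.
Step 3 — Convert to polar: |V_total| = 167.6 V, ∠V_total = -80.0°.

V_total = 167.6∠-80.0° V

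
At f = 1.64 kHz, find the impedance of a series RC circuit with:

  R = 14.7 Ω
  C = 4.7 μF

Step 1 — Angular frequency: ω = 2π·f = 2π·1640 = 1.03e+04 rad/s.
Step 2 — Component impedances:
  R: Z = R = 14.7 Ω
  C: Z = 1/(jωC) = -j/(ω·C) = 0 - j20.65 Ω
Step 3 — Series combination: Z_total = R + C = 14.7 - j20.65 Ω = 25.35∠-54.6° Ω.

Z = 14.7 - j20.65 Ω = 25.35∠-54.6° Ω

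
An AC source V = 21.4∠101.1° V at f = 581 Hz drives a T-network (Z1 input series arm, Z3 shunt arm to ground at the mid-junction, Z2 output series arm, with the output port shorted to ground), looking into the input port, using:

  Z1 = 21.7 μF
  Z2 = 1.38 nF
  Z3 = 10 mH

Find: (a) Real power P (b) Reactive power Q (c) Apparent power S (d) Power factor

Step 1 — Angular frequency: ω = 2π·f = 2π·581 = 3651 rad/s.
Step 2 — Component impedances:
  Z1: Z = 1/(jωC) = -j/(ω·C) = 0 - j12.62 Ω
  Z2: Z = 1/(jωC) = -j/(ω·C) = 0 - j1.985e+05 Ω
  Z3: Z = jωL = j·3651·0.01 = 0 + j36.51 Ω
Step 3 — With the output port shorted to ground, the output series arm Z2 runs from the junction to ground; the shunt arm Z3 also runs from the junction to ground. They appear in parallel: Z3 || Z2 = 0 + j36.51 Ω.
Step 4 — Series with input arm Z1: Z_in = Z1 + (Z3 || Z2) = 0 + j23.89 Ω = 23.89∠90.0° Ω.
Step 5 — Source phasor: V = 21.4∠101.1° V = -4.12 + j21 V.
Step 6 — Current: I = V / Z = 0.8791 + j0.1725 A = 0.8958∠11.1° A.
Step 7 — Complex power: S = V·I* = 0 + j19.17 VA.
Step 8 — Real power: P = Re(S) = 0 W.
Step 9 — Reactive power: Q = Im(S) = 19.17 VAR.
Step 10 — Apparent power: |S| = 19.17 VA.
Step 11 — Power factor: PF = P/|S| = 0 (lagging).

(a) P = 0 W  (b) Q = 19.17 VAR  (c) S = 19.17 VA  (d) PF = 0 (lagging)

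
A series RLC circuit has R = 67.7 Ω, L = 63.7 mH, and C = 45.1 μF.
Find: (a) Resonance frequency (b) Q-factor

Step 1 — Resonance condition Im(Z)=0 gives ω₀ = 1/√(LC).
Step 2 — ω₀ = 1/√(0.0637·4.51e-05) = 590 rad/s.
Step 3 — f₀ = ω₀/(2π) = 93.9 Hz.
Step 4 — Series Q: Q = ω₀L/R = 590·0.0637/67.7 = 0.5551.

(a) f₀ = 93.9 Hz  (b) Q = 0.5551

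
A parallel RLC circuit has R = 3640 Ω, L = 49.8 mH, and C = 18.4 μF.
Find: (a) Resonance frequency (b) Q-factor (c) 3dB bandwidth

Step 1 — Resonance: ω₀ = 1/√(LC) = 1/√(0.0498·1.84e-05) = 1045 rad/s.
Step 2 — f₀ = ω₀/(2π) = 166.3 Hz.
Step 3 — Parallel Q: Q = R/(ω₀L) = 3640/(1045·0.0498) = 69.97.
Step 4 — Bandwidth: Δω = ω₀/Q = 14.93 rad/s; BW = Δω/(2π) = 2.376 Hz.

(a) f₀ = 166.3 Hz  (b) Q = 69.97  (c) BW = 2.376 Hz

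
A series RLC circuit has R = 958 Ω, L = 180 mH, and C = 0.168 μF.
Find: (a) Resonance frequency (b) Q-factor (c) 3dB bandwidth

Step 1 — Resonance condition Im(Z)=0 gives ω₀ = 1/√(LC).
Step 2 — ω₀ = 1/√(0.18·1.68e-07) = 5751 rad/s.
Step 3 — f₀ = ω₀/(2π) = 915.2 Hz.
Step 4 — Series Q: Q = ω₀L/R = 5751·0.18/958 = 1.08.
Step 5 — 3dB bandwidth: Δω = ω₀/Q = 5322 rad/s; BW = Δω/(2π) = 847.1 Hz.

(a) f₀ = 915.2 Hz  (b) Q = 1.08  (c) BW = 847.1 Hz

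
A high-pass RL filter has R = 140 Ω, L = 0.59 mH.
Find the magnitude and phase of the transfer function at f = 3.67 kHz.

Step 1 — Angular frequency: ω = 2π·3670 = 2.306e+04 rad/s.
Step 2 — Transfer function: H(jω) = jωL/(R + jωL).
Step 3 — Numerator jωL = j·13.6; denominator R + jωL = 140 + j13.6.
Step 4 — H = 0.009355 + j0.09627.
Step 5 — Magnitude: |H| = 0.09672 (-20.3 dB); phase: φ = 84.4°.

|H| = 0.09672 (-20.3 dB), φ = 84.4°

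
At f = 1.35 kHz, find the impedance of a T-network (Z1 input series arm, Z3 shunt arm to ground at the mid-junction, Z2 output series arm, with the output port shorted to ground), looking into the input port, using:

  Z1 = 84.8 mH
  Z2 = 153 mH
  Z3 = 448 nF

Step 1 — Angular frequency: ω = 2π·f = 2π·1350 = 8482 rad/s.
Step 2 — Component impedances:
  Z1: Z = jωL = j·8482·0.0848 = 0 + j719.3 Ω
  Z2: Z = jωL = j·8482·0.153 = 0 + j1298 Ω
  Z3: Z = 1/(jωC) = -j/(ω·C) = 0 - j263.2 Ω
Step 3 — With the output port shorted to ground, the output series arm Z2 runs from the junction to ground; the shunt arm Z3 also runs from the junction to ground. They appear in parallel: Z3 || Z2 = 0 - j330.1 Ω.
Step 4 — Series with input arm Z1: Z_in = Z1 + (Z3 || Z2) = 0 + j389.2 Ω = 389.2∠90.0° Ω.

Z = 0 + j389.2 Ω = 389.2∠90.0° Ω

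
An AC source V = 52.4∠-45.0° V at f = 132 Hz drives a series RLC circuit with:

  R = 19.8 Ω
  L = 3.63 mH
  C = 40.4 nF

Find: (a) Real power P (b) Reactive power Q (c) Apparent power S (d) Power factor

Step 1 — Angular frequency: ω = 2π·f = 2π·132 = 829.4 rad/s.
Step 2 — Component impedances:
  R: Z = R = 19.8 Ω
  L: Z = jωL = j·829.4·0.00363 = 0 + j3.011 Ω
  C: Z = 1/(jωC) = -j/(ω·C) = 0 - j2.984e+04 Ω
Step 3 — Series combination: Z_total = R + L + C = 19.8 - j2.984e+04 Ω = 2.984e+04∠-90.0° Ω.
Step 4 — Source phasor: V = 52.4∠-45.0° V = 37.05 - j37.05 V.
Step 5 — Current: I = V / Z = 0.001242 + j0.001241 A = 0.001756∠45.0° A.
Step 6 — Complex power: S = V·I* = 6.105e-05 - j0.09201 VA.
Step 7 — Real power: P = Re(S) = 6.105e-05 W.
Step 8 — Reactive power: Q = Im(S) = -0.09201 VAR.
Step 9 — Apparent power: |S| = 0.09201 VA.
Step 10 — Power factor: PF = P/|S| = 0.0006635 (leading).

(a) P = 6.105e-05 W  (b) Q = -0.09201 VAR  (c) S = 0.09201 VA  (d) PF = 0.0006635 (leading)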